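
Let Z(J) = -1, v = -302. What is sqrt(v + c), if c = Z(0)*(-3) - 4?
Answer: I*sqrt(303) ≈ 17.407*I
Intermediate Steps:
c = -1 (c = -1*(-3) - 4 = 3 - 4 = -1)
sqrt(v + c) = sqrt(-302 - 1) = sqrt(-303) = I*sqrt(303)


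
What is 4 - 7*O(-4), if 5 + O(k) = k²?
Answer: -73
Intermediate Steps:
O(k) = -5 + k²
4 - 7*O(-4) = 4 - 7*(-5 + (-4)²) = 4 - 7*(-5 + 16) = 4 - 7*11 = 4 - 77 = -73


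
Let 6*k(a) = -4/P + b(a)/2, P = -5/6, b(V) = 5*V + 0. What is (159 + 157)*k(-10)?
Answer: -15958/15 ≈ -1063.9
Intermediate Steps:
b(V) = 5*V
P = -5/6 (P = -5*1/6 = -5/6 ≈ -0.83333)
k(a) = 4/5 + 5*a/12 (k(a) = (-4/(-5/6) + (5*a)/2)/6 = (-4*(-6/5) + (5*a)*(1/2))/6 = (24/5 + 5*a/2)/6 = 4/5 + 5*a/12)
(159 + 157)*k(-10) = (159 + 157)*(4/5 + (5/12)*(-10)) = 316*(4/5 - 25/6) = 316*(-101/30) = -15958/15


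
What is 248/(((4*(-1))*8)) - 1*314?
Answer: -1287/4 ≈ -321.75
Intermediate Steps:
248/(((4*(-1))*8)) - 1*314 = 248/((-4*8)) - 314 = 248/(-32) - 314 = 248*(-1/32) - 314 = -31/4 - 314 = -1287/4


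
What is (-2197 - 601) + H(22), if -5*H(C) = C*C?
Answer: -14474/5 ≈ -2894.8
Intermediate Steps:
H(C) = -C²/5 (H(C) = -C*C/5 = -C²/5)
(-2197 - 601) + H(22) = (-2197 - 601) - ⅕*22² = -2798 - ⅕*484 = -2798 - 484/5 = -14474/5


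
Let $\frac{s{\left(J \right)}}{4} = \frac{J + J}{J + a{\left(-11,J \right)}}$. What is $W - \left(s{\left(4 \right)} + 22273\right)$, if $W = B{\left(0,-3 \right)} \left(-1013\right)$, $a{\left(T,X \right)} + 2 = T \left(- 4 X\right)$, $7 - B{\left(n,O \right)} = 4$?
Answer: $- \frac{2252784}{89} \approx -25312.0$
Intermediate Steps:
$B{\left(n,O \right)} = 3$ ($B{\left(n,O \right)} = 7 - 4 = 3$)
$a{\left(T,X \right)} = -2 - 4 T X$ ($a{\left(T,X \right)} = -2 + T \left(- 4 X\right) = -2 - 4 T X$)
$s{\left(J \right)} = \frac{8 J}{-2 + 45 J}$ ($s{\left(J \right)} = 4 \frac{J + J}{J - \left(2 - 44 J\right)} = 4 \frac{2 J}{J + \left(-2 + 44 J\right)} = 4 \frac{2 J}{-2 + 45 J} = \frac{8 J}{-2 + 45 J}$)
$W = -3039$ ($W = 3 \left(-1013\right) = -3039$)
$W - \left(s{\left(4 \right)} + 22273\right) = -3039 - \left(8 \cdot 4 \frac{1}{-2 + 45 \cdot 4} + 22273\right) = -3039 - \left(8 \cdot 4 \frac{1}{-2 + 180} + 22273\right) = -3039 - \left(8 \cdot 4 \cdot \frac{1}{178} + 22273\right) = -3039 - \left(\frac{16}{89} + 22273\right) = -3039 - \frac{1982313}{89} = - \frac{2252784}{89}$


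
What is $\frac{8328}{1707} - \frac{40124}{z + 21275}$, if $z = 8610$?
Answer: $\frac{60130204}{17004565} \approx 3.5361$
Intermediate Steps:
$\frac{8328}{1707} - \frac{40124}{z + 21275} = \frac{8328}{1707} - \frac{40124}{8610 + 21275} = 8328 \cdot \frac{1}{1707} - \frac{40124}{29885} = \frac{2776}{569} - \frac{40124}{29885} = \frac{60130204}{17004565}$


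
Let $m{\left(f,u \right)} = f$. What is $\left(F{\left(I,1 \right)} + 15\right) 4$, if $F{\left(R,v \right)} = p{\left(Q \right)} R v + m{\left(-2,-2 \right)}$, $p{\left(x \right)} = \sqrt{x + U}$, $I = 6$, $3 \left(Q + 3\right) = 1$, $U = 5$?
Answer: $52 + 8 \sqrt{21} \approx 88.661$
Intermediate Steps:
$Q = - \frac{8}{3}$ ($Q = -3 + \frac{1}{3} \cdot 1 = -3 + \frac{1}{3} = - \frac{8}{3} \approx -2.6667$)
$p{\left(x \right)} = \sqrt{5 + x}$ ($p{\left(x \right)} = \sqrt{x + 5} = \sqrt{5 + x}$)
$F{\left(R,v \right)} = -2 + \frac{R v \sqrt{21}}{3}$ ($F{\left(R,v \right)} = \sqrt{5 - \frac{8}{3}} R v - 2 = \sqrt{\frac{7}{3}} R v - 2 = \frac{\sqrt{21}}{3} R v - 2 = \frac{R \sqrt{21}}{3} v - 2 = \frac{R v \sqrt{21}}{3} - 2 = -2 + \frac{R v \sqrt{21}}{3}$)
$\left(F{\left(I,1 \right)} + 15\right) 4 = \left(\left(-2 + \frac{1}{3} \cdot 6 \cdot 1 \sqrt{21}\right) + 15\right) 4 = \left(\left(-2 + 2 \sqrt{21}\right) + 15\right) 4 = \left(13 + 2 \sqrt{21}\right) 4 = 52 + 8 \sqrt{21}$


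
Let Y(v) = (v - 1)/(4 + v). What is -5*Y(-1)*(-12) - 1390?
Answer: -1430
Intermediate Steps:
Y(v) = (-1 + v)/(4 + v)
-5*Y(-1)*(-12) - 1390 = -5*(-1 - 1)/(4 - 1)*(-12) - 1390 = -5*(-2)/3*(-12) - 1390 = -5*(-⅔)*(-12) - 1390 = (10/3)*(-12) - 1390 = -40 - 1390 = -1430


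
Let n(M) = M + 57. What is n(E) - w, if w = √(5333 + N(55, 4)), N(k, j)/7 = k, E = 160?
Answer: 217 - √5718 ≈ 141.38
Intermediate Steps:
N(k, j) = 7*k
w = √5718 (w = √(5333 + 7*55) = √(5333 + 385) = √5718 ≈ 75.617)
n(M) = 57 + M
n(E) - w = (57 + 160) - √5718 = 217 - √5718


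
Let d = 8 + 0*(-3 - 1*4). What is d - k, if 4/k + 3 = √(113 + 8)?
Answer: 15/2 ≈ 7.5000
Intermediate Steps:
k = ½ (k = 4/(-3 + √(113 + 8)) = 4/(-3 + √121) = 4/(-3 + 11) = 4/8 = 4*(⅛) = ½ ≈ 0.50000)
d = 8 (d = 8 + 0*(-3 - 4) = 8 + 0*(-7) = 8 + 0 = 8)
d - k = 8 - 1*½ = 8 - ½ = 15/2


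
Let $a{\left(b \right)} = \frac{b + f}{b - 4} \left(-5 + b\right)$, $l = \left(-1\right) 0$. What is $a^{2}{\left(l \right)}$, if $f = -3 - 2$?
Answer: $\frac{625}{16} \approx 39.063$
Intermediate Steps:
$l = 0$
$f = -5$ ($f = -3 - 2 = -5$)
$a{\left(b \right)} = \frac{\left(-5 + b\right)^{2}}{-4 + b}$ ($a{\left(b \right)} = \frac{b - 5}{b - 4} \left(-5 + b\right) = \frac{-5 + b}{-4 + b} \left(-5 + b\right) = \frac{\left(-5 + b\right)^{2}}{-4 + b}$)
$a^{2}{\left(l \right)} = \left(\frac{25 + 0^{2} - 0}{-4 + 0}\right)^{2} = \left(\frac{25 + 0 + 0}{-4}\right)^{2} = \left(\left(- \frac{1}{4}\right) 25\right)^{2} = \left(- \frac{25}{4}\right)^{2} = \frac{625}{16}$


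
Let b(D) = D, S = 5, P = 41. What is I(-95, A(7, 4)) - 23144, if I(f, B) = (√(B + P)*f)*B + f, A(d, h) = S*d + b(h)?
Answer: -23239 - 14820*√5 ≈ -56378.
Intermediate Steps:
A(d, h) = h + 5*d (A(d, h) = 5*d + h = h + 5*d)
I(f, B) = f + B*f*√(41 + B) (I(f, B) = (√(B + 41)*f)*B + f = (√(41 + B)*f)*B + f = (f*√(41 + B))*B + f = B*f*√(41 + B) + f = f + B*f*√(41 + B))
I(-95, A(7, 4)) - 23144 = -95*(1 + (4 + 5*7)*√(41 + (4 + 5*7))) - 23144 = -95*(1 + (4 + 35)*√(41 + (4 + 35))) - 23144 = -95*(1 + 39*√(41 + 39)) - 23144 = -95*(1 + 39*√80) - 23144 = -95*(1 + 39*(4*√5)) - 23144 = -95*(1 + 156*√5) - 23144 = (-95 - 14820*√5) - 23144 = -23239 - 14820*√5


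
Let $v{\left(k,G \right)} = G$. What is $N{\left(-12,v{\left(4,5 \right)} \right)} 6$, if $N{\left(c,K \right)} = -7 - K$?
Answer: $-72$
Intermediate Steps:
$N{\left(-12,v{\left(4,5 \right)} \right)} 6 = \left(-7 - 5\right) 6 = \left(-12\right) 6 = -72$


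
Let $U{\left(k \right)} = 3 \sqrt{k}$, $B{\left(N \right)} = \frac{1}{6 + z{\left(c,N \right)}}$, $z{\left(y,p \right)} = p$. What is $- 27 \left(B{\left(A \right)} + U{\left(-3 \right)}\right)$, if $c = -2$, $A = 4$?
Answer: $- \frac{27}{10} - 81 i \sqrt{3} \approx -2.7 - 140.3 i$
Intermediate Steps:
$B{\left(N \right)} = \frac{1}{6 + N}$
$- 27 \left(B{\left(A \right)} + U{\left(-3 \right)}\right) = - 27 \left(\frac{1}{6 + 4} + 3 \sqrt{-3}\right) = - 27 \left(\frac{1}{10} + 3 i \sqrt{3}\right) = - \frac{27}{10} - 81 i \sqrt{3}$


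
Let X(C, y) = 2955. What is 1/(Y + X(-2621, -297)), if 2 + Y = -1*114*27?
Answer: -1/125 ≈ -0.0080000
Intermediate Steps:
Y = -3080 (Y = -2 - 1*114*27 = -2 - 114*27 = -2 - 3078 = -3080)
1/(Y + X(-2621, -297)) = 1/(-3080 + 2955) = 1/(-125) = -1/125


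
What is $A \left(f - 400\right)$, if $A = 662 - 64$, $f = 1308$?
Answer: $542984$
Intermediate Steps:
$A = 598$ ($A = 662 - 64 = 598$)
$A \left(f - 400\right) = 598 \left(1308 - 400\right) = 598 \cdot 908 = 542984$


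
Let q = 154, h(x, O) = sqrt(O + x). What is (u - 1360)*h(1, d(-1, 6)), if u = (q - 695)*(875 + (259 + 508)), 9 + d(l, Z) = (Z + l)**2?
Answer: -889682*sqrt(17) ≈ -3.6683e+6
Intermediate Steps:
d(l, Z) = -9 + (Z + l)**2
u = -888322 (u = (154 - 695)*(875 + (259 + 508)) = -541*(875 + 767) = -541*1642 = -888322)
(u - 1360)*h(1, d(-1, 6)) = (-888322 - 1360)*sqrt((-9 + (6 - 1)**2) + 1) = -889682*sqrt((-9 + 5**2) + 1) = -889682*sqrt((-9 + 25) + 1) = -889682*sqrt(16 + 1) = -889682*sqrt(17)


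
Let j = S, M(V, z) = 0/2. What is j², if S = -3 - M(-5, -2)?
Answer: 9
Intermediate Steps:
M(V, z) = 0 (M(V, z) = 0*(½) = 0)
S = -3 (S = -3 - 1*0 = -3 + 0 = -3)
j = -3
j² = (-3)² = 9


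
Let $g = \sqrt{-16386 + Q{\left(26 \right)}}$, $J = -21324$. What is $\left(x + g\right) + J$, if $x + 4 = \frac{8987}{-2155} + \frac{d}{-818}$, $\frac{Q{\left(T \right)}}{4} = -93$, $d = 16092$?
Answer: $- \frac{18819407373}{881395} + 21 i \sqrt{38} \approx -21352.0 + 129.45 i$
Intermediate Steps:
$Q{\left(T \right)} = -372$ ($Q{\left(T \right)} = 4 \left(-93\right) = -372$)
$g = 21 i \sqrt{38}$ ($g = \sqrt{-16386 - 372} = \sqrt{-16758} = 21 i \sqrt{38} \approx 129.45 i$)
$x = - \frac{24540393}{881395}$ ($x = -4 + \left(\frac{8987}{-2155} + \frac{16092}{-818}\right) = -4 + \left(8987 \left(- \frac{1}{2155}\right) + 16092 \left(- \frac{1}{818}\right)\right) = -4 - \frac{21014813}{881395} = - \frac{24540393}{881395} \approx -27.843$)
$\left(x + g\right) + J = \left(- \frac{24540393}{881395} + 21 i \sqrt{38}\right) - 21324 = - \frac{18819407373}{881395} + 21 i \sqrt{38}$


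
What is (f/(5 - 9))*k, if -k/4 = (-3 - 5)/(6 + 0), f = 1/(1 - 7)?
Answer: 2/9 ≈ 0.22222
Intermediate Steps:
f = -⅙ (f = 1/(-6) = -⅙ ≈ -0.16667)
k = 16/3 (k = -4*(-3 - 5)/(6 + 0) = -(-32)/6 = -4*(-4/3) = 16/3 ≈ 5.3333)
(f/(5 - 9))*k = (-⅙/(5 - 9))*(16/3) = (-⅙/(-4))*(16/3) = -¼*(-⅙)*(16/3) = (1/24)*(16/3) = 2/9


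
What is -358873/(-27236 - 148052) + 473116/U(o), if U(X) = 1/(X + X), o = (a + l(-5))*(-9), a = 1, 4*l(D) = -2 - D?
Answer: -2612343699479/175288 ≈ -1.4903e+7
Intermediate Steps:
l(D) = -½ - D/4 (l(D) = (-2 - D)/4 = -½ - D/4)
o = -63/4 (o = (1 + (-½ - ¼*(-5)))*(-9) = (1 + (-½ + 5/4))*(-9) = (1 + ¾)*(-9) = (7/4)*(-9) = -63/4 ≈ -15.750)
U(X) = 1/(2*X)
-358873/(-27236 - 148052) + 473116/U(o) = -358873/(-27236 - 148052) + 473116/((1/(2*(-63/4)))) = -358873/(-175288) + 473116/(((½)*(-4/63))) = -358873*(-1/175288) + 473116/(-2/63) = 358873/175288 + 473116*(-63/2) = 358873/175288 - 14903154 = -2612343699479/175288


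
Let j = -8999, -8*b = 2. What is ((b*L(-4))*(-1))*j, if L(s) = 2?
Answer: -8999/2 ≈ -4499.5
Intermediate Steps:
b = -1/4 (b = -1/8*2 = -1/4 ≈ -0.25000)
((b*L(-4))*(-1))*j = (-1/4*2*(-1))*(-8999) = -1/2*(-1)*(-8999) = (1/2)*(-8999) = -8999/2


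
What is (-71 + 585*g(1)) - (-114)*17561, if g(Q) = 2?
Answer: 2003053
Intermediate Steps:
(-71 + 585*g(1)) - (-114)*17561 = (-71 + 585*2) - (-114)*17561 = (-71 + 1170) - 1*(-2001954) = 1099 + 2001954 = 2003053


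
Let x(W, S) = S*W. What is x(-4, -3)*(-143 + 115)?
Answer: -336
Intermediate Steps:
x(-4, -3)*(-143 + 115) = (-3*(-4))*(-143 + 115) = 12*(-28) = -336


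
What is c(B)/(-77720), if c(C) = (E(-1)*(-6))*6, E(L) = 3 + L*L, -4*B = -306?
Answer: 18/9715 ≈ 0.0018528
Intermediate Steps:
B = 153/2 (B = -¼*(-306) = 153/2 ≈ 76.500)
E(L) = 3 + L²
c(C) = -144 (c(C) = ((3 + (-1)²)*(-6))*6 = ((3 + 1)*(-6))*6 = (4*(-6))*6 = -24*6 = -144)
c(B)/(-77720) = -144/(-77720) = -144*(-1/77720) = 18/9715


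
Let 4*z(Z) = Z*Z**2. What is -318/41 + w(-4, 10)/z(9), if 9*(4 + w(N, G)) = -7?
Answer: -2093450/269001 ≈ -7.7823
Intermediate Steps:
w(N, G) = -43/9 (w(N, G) = -4 + (1/9)*(-7) = -4 - 7/9 = -43/9)
z(Z) = Z**3/4 (z(Z) = (Z*Z**2)/4 = Z**3/4)
-318/41 + w(-4, 10)/z(9) = -318/41 - 43/(9*((1/4)*9**3)) = -318*1/41 - 43/(9*((1/4)*729)) = -318/41 - 43/(9*729/4) = -318/41 - 43/9*4/729 = -318/41 - 172/6561 = -2093450/269001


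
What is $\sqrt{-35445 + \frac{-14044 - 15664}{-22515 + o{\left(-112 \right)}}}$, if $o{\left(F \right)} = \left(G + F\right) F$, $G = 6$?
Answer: $\frac{19 i \sqrt{11120945201}}{10643} \approx 188.26 i$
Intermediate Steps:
$o{\left(F \right)} = F \left(6 + F\right)$ ($o{\left(F \right)} = \left(6 + F\right) F = F \left(6 + F\right)$)
$\sqrt{-35445 + \frac{-14044 - 15664}{-22515 + o{\left(-112 \right)}}} = \sqrt{-35445 + \frac{-14044 - 15664}{-22515 - 112 \left(6 - 112\right)}} = \sqrt{-35445 - \frac{29708}{-22515 - -11872}} = \sqrt{-35445 - \frac{29708}{-22515 + 11872}} = \sqrt{-35445 - \frac{29708}{-10643}} = \sqrt{-35445 - - \frac{29708}{10643}} = \sqrt{-35445 + \frac{29708}{10643}} = \sqrt{- \frac{377211427}{10643}} = \frac{19 i \sqrt{11120945201}}{10643}$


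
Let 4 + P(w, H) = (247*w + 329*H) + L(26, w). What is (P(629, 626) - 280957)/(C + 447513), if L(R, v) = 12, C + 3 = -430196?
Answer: 40184/8657 ≈ 4.6418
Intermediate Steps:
C = -430199 (C = -3 - 430196 = -430199)
P(w, H) = 8 + 247*w + 329*H (P(w, H) = -4 + ((247*w + 329*H) + 12) = -4 + (12 + 247*w + 329*H) = 8 + 247*w + 329*H)
(P(629, 626) - 280957)/(C + 447513) = ((8 + 247*629 + 329*626) - 280957)/(-430199 + 447513) = ((8 + 155363 + 205954) - 280957)/17314 = (361325 - 280957)*(1/17314) = 80368*(1/17314) = 40184/8657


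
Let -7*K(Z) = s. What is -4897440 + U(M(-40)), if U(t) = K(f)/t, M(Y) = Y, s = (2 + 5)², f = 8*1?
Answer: -195897593/40 ≈ -4.8974e+6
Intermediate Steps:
f = 8
s = 49 (s = 7² = 49)
K(Z) = -7 (K(Z) = -⅐*49 = -7)
U(t) = -7/t
-4897440 + U(M(-40)) = -4897440 - 7/(-40) = -4897440 - 7*(-1/40) = -4897440 + 7/40 = -195897593/40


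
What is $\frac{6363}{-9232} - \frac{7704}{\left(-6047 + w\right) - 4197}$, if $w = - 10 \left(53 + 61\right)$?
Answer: $- \frac{164133}{13137136} \approx -0.012494$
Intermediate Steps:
$w = -1140$ ($w = \left(-10\right) 114 = -1140$)
$\frac{6363}{-9232} - \frac{7704}{\left(-6047 + w\right) - 4197} = \frac{6363}{-9232} - \frac{7704}{\left(-6047 - 1140\right) - 4197} = 6363 \left(- \frac{1}{9232}\right) - \frac{7704}{-7187 - 4197} = - \frac{6363}{9232} - \frac{7704}{-11384} = - \frac{6363}{9232} - - \frac{963}{1423} = - \frac{6363}{9232} + \frac{963}{1423} = - \frac{164133}{13137136}$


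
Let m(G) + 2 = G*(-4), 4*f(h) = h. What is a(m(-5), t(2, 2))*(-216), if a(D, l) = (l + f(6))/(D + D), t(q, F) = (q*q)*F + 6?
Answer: -93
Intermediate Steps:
f(h) = h/4
m(G) = -2 - 4*G (m(G) = -2 + G*(-4) = -2 - 4*G)
t(q, F) = 6 + F*q² (t(q, F) = q²*F + 6 = F*q² + 6 = 6 + F*q²)
a(D, l) = (3/2 + l)/(2*D) (a(D, l) = (l + (¼)*6)/(D + D) = (l + 3/2)/((2*D)) = (3/2 + l)*(1/(2*D)) = (3/2 + l)/(2*D))
a(m(-5), t(2, 2))*(-216) = ((3 + 2*(6 + 2*2²))/(4*(-2 - 4*(-5))))*(-216) = ((3 + 2*(6 + 2*4))/(4*(-2 + 20)))*(-216) = ((¼)*(3 + 2*(6 + 8))/18)*(-216) = ((¼)*(1/18)*(3 + 2*14))*(-216) = ((¼)*(1/18)*(3 + 28))*(-216) = ((¼)*(1/18)*31)*(-216) = (31/72)*(-216) = -93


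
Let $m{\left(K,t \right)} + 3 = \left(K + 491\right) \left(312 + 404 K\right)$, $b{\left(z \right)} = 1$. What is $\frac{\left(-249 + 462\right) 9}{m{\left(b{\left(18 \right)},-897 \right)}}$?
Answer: $\frac{71}{13047} \approx 0.0054419$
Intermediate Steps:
$m{\left(K,t \right)} = -3 + \left(312 + 404 K\right) \left(491 + K\right)$ ($m{\left(K,t \right)} = -3 + \left(K + 491\right) \left(312 + 404 K\right) = -3 + \left(491 + K\right) \left(312 + 404 K\right) = -3 + \left(312 + 404 K\right) \left(491 + K\right)$)
$\frac{\left(-249 + 462\right) 9}{m{\left(b{\left(18 \right)},-897 \right)}} = \frac{\left(-249 + 462\right) 9}{153189 + 404 \cdot 1^{2} + 198676 \cdot 1} = \frac{213 \cdot 9}{153189 + 404 \cdot 1 + 198676} = \frac{1917}{153189 + 404 + 198676} = \frac{1917}{352269} = 1917 \cdot \frac{1}{352269} = \frac{71}{13047}$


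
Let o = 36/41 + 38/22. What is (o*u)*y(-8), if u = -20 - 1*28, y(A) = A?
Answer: 451200/451 ≈ 1000.4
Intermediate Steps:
u = -48 (u = -20 - 28 = -48)
o = 1175/451 (o = 36*(1/41) + 38*(1/22) = 36/41 + 19/11 = 1175/451 ≈ 2.6053)
(o*u)*y(-8) = ((1175/451)*(-48))*(-8) = -56400/451*(-8) = 451200/451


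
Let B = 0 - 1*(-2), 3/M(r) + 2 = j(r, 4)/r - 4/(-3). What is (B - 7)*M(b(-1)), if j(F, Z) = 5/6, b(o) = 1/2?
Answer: -15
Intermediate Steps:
b(o) = ½ (b(o) = 1*(½) = ½)
j(F, Z) = ⅚ (j(F, Z) = 5*(⅙) = ⅚)
M(r) = 3/(-⅔ + 5/(6*r)) (M(r) = 3/(-2 + (5/(6*r) - 4/(-3))) = 3/(-2 + (5/(6*r) - 4*(-⅓))) = 3/(-2 + (5/(6*r) + 4/3)) = 3/(-2 + (4/3 + 5/(6*r))) = 3/(-⅔ + 5/(6*r)))
B = 2 (B = 0 + 2 = 2)
(B - 7)*M(b(-1)) = (2 - 7)*(-18*½/(-5 + 4*(½))) = -(-90)/(2*(-5 + 2)) = -(-90)/(2*(-3)) = -(-90)*(-1)/(2*3) = -5*3 = -15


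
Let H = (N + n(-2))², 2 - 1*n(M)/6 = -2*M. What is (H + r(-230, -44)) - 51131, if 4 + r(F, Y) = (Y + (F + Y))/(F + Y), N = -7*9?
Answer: -6234711/137 ≈ -45509.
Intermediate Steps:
n(M) = 12 + 12*M (n(M) = 12 - (-12)*M = 12 + 12*M)
N = -63
r(F, Y) = -4 + (F + 2*Y)/(F + Y) (r(F, Y) = -4 + (Y + (F + Y))/(F + Y) = -4 + (F + 2*Y)/(F + Y))
H = 5625 (H = (-63 + (12 + 12*(-2)))² = (-63 + (12 - 24))² = (-63 - 12)² = (-75)² = 5625)
(H + r(-230, -44)) - 51131 = (5625 + (-3*(-230) - 2*(-44))/(-230 - 44)) - 51131 = (5625 + (690 + 88)/(-274)) - 51131 = (5625 - 1/274*778) - 51131 = (5625 - 389/137) - 51131 = 770236/137 - 51131 = -6234711/137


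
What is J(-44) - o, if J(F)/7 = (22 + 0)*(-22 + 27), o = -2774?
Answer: 3544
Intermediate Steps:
J(F) = 770 (J(F) = 7*((22 + 0)*(-22 + 27)) = 7*(22*5) = 7*110 = 770)
J(-44) - o = 770 - 1*(-2774) = 770 + 2774 = 3544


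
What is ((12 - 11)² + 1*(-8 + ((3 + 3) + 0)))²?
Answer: 1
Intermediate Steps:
((12 - 11)² + 1*(-8 + ((3 + 3) + 0)))² = (1² + 1*(-8 + (6 + 0)))² = (1 + 1*(-8 + 6))² = (1 + 1*(-2))² = (1 - 2)² = (-1)² = 1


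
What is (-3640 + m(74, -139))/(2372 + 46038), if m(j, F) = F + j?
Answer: -741/9682 ≈ -0.076534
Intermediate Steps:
(-3640 + m(74, -139))/(2372 + 46038) = (-3640 + (-139 + 74))/(2372 + 46038) = (-3640 - 65)/48410 = -3705*1/48410 = -741/9682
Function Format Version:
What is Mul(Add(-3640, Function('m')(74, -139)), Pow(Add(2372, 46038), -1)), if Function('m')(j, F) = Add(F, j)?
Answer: Rational(-741, 9682) ≈ -0.076534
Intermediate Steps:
Mul(Add(-3640, Function('m')(74, -139)), Pow(Add(2372, 46038), -1)) = Mul(Add(-3640, Add(-139, 74)), Pow(Add(2372, 46038), -1)) = Mul(Add(-3640, -65), Pow(48410, -1)) = Mul(-3705, Rational(1, 48410)) = Rational(-741, 9682)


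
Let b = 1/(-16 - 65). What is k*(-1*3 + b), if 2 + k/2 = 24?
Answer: -10736/81 ≈ -132.54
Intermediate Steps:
k = 44 (k = -4 + 2*24 = -4 + 48 = 44)
b = -1/81 (b = 1/(-81) = -1/81 ≈ -0.012346)
k*(-1*3 + b) = 44*(-1*3 - 1/81) = 44*(-3 - 1/81) = 44*(-244/81) = -10736/81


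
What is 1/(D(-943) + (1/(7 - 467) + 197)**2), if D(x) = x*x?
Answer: 211600/196376891561 ≈ 1.0775e-6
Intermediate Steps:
D(x) = x**2
1/(D(-943) + (1/(7 - 467) + 197)**2) = 1/((-943)**2 + (1/(7 - 467) + 197)**2) = 1/(889249 + (1/(-460) + 197)**2) = 1/(889249 + (-1/460 + 197)**2) = 1/(889249 + (90619/460)**2) = 1/(889249 + 8211803161/211600) = 1/(196376891561/211600) = 211600/196376891561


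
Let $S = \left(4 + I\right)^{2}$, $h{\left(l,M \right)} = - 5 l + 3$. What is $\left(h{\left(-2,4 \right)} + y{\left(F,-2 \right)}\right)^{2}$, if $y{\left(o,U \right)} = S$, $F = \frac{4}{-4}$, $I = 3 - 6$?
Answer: $196$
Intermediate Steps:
$h{\left(l,M \right)} = 3 - 5 l$
$I = -3$ ($I = 3 - 6 = -3$)
$F = -1$ ($F = 4 \left(- \frac{1}{4}\right) = -1$)
$S = 1$ ($S = \left(4 - 3\right)^{2} = 1^{2} = 1$)
$y{\left(o,U \right)} = 1$
$\left(h{\left(-2,4 \right)} + y{\left(F,-2 \right)}\right)^{2} = \left(\left(3 - -10\right) + 1\right)^{2} = \left(\left(3 + 10\right) + 1\right)^{2} = \left(13 + 1\right)^{2} = 14^{2} = 196$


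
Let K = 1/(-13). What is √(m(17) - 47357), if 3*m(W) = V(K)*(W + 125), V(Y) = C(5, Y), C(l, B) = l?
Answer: I*√424083/3 ≈ 217.07*I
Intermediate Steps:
K = -1/13 ≈ -0.076923
V(Y) = 5
m(W) = 625/3 + 5*W/3 (m(W) = (5*(W + 125))/3 = (5*(125 + W))/3 = (625 + 5*W)/3 = 625/3 + 5*W/3)
√(m(17) - 47357) = √((625/3 + (5/3)*17) - 47357) = √((625/3 + 85/3) - 47357) = √(710/3 - 47357) = √(-141361/3) = I*√424083/3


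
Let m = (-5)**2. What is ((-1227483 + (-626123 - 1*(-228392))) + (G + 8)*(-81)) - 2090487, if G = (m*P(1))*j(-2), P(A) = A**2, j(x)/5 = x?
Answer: -3696099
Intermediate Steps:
j(x) = 5*x
m = 25
G = -250 (G = (25*1**2)*(5*(-2)) = (25*1)*(-10) = 25*(-10) = -250)
((-1227483 + (-626123 - 1*(-228392))) + (G + 8)*(-81)) - 2090487 = ((-1227483 + (-626123 - 1*(-228392))) + (-250 + 8)*(-81)) - 2090487 = ((-1227483 + (-626123 + 228392)) - 242*(-81)) - 2090487 = ((-1227483 - 397731) + 19602) - 2090487 = (-1625214 + 19602) - 2090487 = -1605612 - 2090487 = -3696099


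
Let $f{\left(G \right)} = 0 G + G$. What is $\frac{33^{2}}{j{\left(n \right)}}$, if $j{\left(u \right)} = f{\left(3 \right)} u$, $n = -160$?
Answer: $- \frac{363}{160} \approx -2.2687$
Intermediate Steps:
$f{\left(G \right)} = G$ ($f{\left(G \right)} = 0 + G = G$)
$j{\left(u \right)} = 3 u$
$\frac{33^{2}}{j{\left(n \right)}} = \frac{33^{2}}{3 \left(-160\right)} = \frac{1089}{-480} = 1089 \left(- \frac{1}{480}\right) = - \frac{363}{160}$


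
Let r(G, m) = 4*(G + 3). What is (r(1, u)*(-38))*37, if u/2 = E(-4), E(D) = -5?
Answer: -22496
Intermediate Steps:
u = -10 (u = 2*(-5) = -10)
r(G, m) = 12 + 4*G (r(G, m) = 4*(3 + G) = 12 + 4*G)
(r(1, u)*(-38))*37 = ((12 + 4*1)*(-38))*37 = ((12 + 4)*(-38))*37 = (16*(-38))*37 = -608*37 = -22496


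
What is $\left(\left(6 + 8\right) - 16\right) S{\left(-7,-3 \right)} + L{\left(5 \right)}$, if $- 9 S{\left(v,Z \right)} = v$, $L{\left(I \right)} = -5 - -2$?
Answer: $- \frac{41}{9} \approx -4.5556$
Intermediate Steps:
$L{\left(I \right)} = -3$ ($L{\left(I \right)} = -5 + 2 = -3$)
$S{\left(v,Z \right)} = - \frac{v}{9}$
$\left(\left(6 + 8\right) - 16\right) S{\left(-7,-3 \right)} + L{\left(5 \right)} = \left(\left(6 + 8\right) - 16\right) \left(\left(- \frac{1}{9}\right) \left(-7\right)\right) - 3 = \left(14 - 16\right) \frac{7}{9} - 3 = \left(-2\right) \frac{7}{9} - 3 = - \frac{14}{9} - 3 = - \frac{41}{9}$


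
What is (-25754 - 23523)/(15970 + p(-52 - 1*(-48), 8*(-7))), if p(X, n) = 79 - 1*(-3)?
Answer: -49277/16052 ≈ -3.0698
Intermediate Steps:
p(X, n) = 82 (p(X, n) = 79 + 3 = 82)
(-25754 - 23523)/(15970 + p(-52 - 1*(-48), 8*(-7))) = (-25754 - 23523)/(15970 + 82) = -49277/16052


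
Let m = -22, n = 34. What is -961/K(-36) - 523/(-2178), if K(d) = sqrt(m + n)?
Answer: 523/2178 - 961*sqrt(3)/6 ≈ -277.18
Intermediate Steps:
K(d) = 2*sqrt(3) (K(d) = sqrt(-22 + 34) = sqrt(12) = 2*sqrt(3))
-961/K(-36) - 523/(-2178) = -961*sqrt(3)/6 - 523/(-2178) = -961*sqrt(3)/6 - 523*(-1/2178) = -961*sqrt(3)/6 + 523/2178 = 523/2178 - 961*sqrt(3)/6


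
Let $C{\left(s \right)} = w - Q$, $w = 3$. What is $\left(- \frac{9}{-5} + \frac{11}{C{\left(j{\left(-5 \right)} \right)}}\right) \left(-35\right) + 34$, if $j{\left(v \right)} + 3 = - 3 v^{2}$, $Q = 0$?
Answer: $- \frac{472}{3} \approx -157.33$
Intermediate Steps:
$j{\left(v \right)} = -3 - 3 v^{2}$
$C{\left(s \right)} = 3$ ($C{\left(s \right)} = 3 - 0 = 3 + 0 = 3$)
$\left(- \frac{9}{-5} + \frac{11}{C{\left(j{\left(-5 \right)} \right)}}\right) \left(-35\right) + 34 = \left(- \frac{9}{-5} + \frac{11}{3}\right) \left(-35\right) + 34 = \left(\left(-9\right) \left(- \frac{1}{5}\right) + 11 \cdot \frac{1}{3}\right) \left(-35\right) + 34 = \left(\frac{9}{5} + \frac{11}{3}\right) \left(-35\right) + 34 = \frac{82}{15} \left(-35\right) + 34 = - \frac{574}{3} + 34 = - \frac{472}{3}$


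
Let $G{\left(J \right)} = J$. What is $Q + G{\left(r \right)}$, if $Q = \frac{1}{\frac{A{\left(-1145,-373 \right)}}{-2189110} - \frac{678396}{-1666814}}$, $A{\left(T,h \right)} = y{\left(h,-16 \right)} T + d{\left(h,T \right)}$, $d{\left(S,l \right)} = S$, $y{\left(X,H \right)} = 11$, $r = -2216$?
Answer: $- \frac{833798876378763}{376674677878} \approx -2213.6$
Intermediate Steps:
$A{\left(T,h \right)} = h + 11 T$ ($A{\left(T,h \right)} = 11 T + h = h + 11 T$)
$Q = \frac{912209798885}{376674677878}$ ($Q = \frac{1}{\frac{-373 + 11 \left(-1145\right)}{-2189110} - \frac{678396}{-1666814}} = \frac{1}{\left(-373 - 12595\right) \left(- \frac{1}{2189110}\right) - - \frac{339198}{833407}} = \frac{1}{\left(-12968\right) \left(- \frac{1}{2189110}\right) + \frac{339198}{833407}} = \frac{1}{\frac{6484}{1094555} + \frac{339198}{833407}} = \frac{1}{\frac{376674677878}{912209798885}} = \frac{912209798885}{376674677878} \approx 2.4217$)
$Q + G{\left(r \right)} = \frac{912209798885}{376674677878} - 2216 = - \frac{833798876378763}{376674677878}$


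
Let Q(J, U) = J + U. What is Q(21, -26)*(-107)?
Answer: 535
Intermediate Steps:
Q(21, -26)*(-107) = (21 - 26)*(-107) = -5*(-107) = 535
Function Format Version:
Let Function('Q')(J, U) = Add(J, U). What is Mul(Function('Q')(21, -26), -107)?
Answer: 535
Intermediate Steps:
Mul(Function('Q')(21, -26), -107) = Mul(Add(21, -26), -107) = Mul(-5, -107) = 535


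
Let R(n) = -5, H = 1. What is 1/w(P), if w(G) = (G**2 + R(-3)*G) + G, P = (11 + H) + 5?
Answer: 1/221 ≈ 0.0045249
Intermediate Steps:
P = 17 (P = (11 + 1) + 5 = 12 + 5 = 17)
w(G) = G**2 - 4*G (w(G) = (G**2 - 5*G) + G = G**2 - 4*G)
1/w(P) = 1/(17*(-4 + 17)) = 1/(17*13) = 1/221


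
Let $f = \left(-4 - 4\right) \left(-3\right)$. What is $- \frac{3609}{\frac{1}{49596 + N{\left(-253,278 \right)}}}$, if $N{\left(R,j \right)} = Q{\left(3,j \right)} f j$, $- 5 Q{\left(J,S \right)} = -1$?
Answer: $- \frac{919039068}{5} \approx -1.8381 \cdot 10^{8}$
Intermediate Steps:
$f = 24$ ($f = \left(-8\right) \left(-3\right) = 24$)
$Q{\left(J,S \right)} = \frac{1}{5}$ ($Q{\left(J,S \right)} = \left(- \frac{1}{5}\right) \left(-1\right) = \frac{1}{5}$)
$N{\left(R,j \right)} = \frac{24 j}{5}$
$- \frac{3609}{\frac{1}{49596 + N{\left(-253,278 \right)}}} = - \frac{3609}{\frac{1}{49596 + \frac{24}{5} \cdot 278}} = - \frac{3609}{\frac{1}{49596 + \frac{6672}{5}}} = - \frac{3609}{\frac{1}{\frac{254652}{5}}} = - \frac{3609}{\frac{5}{254652}} = \left(-3609\right) \frac{254652}{5} = - \frac{919039068}{5}$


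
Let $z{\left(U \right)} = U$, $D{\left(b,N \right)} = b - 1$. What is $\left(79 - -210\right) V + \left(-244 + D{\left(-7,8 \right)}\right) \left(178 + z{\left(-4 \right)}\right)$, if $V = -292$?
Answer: $-128236$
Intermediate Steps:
$D{\left(b,N \right)} = -1 + b$ ($D{\left(b,N \right)} = b - 1 = -1 + b$)
$\left(79 - -210\right) V + \left(-244 + D{\left(-7,8 \right)}\right) \left(178 + z{\left(-4 \right)}\right) = \left(79 - -210\right) \left(-292\right) + \left(-244 - 8\right) \left(178 - 4\right) = \left(79 + 210\right) \left(-292\right) + \left(-244 - 8\right) 174 = 289 \left(-292\right) - 43848 = -84388 - 43848 = -128236$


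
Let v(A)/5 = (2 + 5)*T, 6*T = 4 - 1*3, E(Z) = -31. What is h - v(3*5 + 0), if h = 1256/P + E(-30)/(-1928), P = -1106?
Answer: -22239143/3198552 ≈ -6.9529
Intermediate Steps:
T = ⅙ (T = (4 - 1*3)/6 = (4 - 3)/6 = (⅙)*1 = ⅙ ≈ 0.16667)
h = -1193641/1066184 (h = 1256/(-1106) - 31/(-1928) = 1256*(-1/1106) - 31*(-1/1928) = -628/553 + 31/1928 = -1193641/1066184 ≈ -1.1195)
v(A) = 35/6 (v(A) = 5*((2 + 5)*(⅙)) = 5*(7*(⅙)) = 5*(7/6) = 35/6)
h - v(3*5 + 0) = -1193641/1066184 - 1*35/6 = -1193641/1066184 - 35/6 = -22239143/3198552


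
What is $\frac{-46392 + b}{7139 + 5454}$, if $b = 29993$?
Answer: $- \frac{16399}{12593} \approx -1.3022$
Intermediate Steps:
$\frac{-46392 + b}{7139 + 5454} = \frac{-46392 + 29993}{7139 + 5454} = - \frac{16399}{12593}$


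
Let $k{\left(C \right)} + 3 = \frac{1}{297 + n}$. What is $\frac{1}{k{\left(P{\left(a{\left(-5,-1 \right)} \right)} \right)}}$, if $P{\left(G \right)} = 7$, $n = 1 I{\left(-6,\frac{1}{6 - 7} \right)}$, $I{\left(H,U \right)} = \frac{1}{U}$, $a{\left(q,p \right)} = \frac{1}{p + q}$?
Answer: $- \frac{296}{887} \approx -0.33371$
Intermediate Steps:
$n = -1$ ($n = 1 \frac{1}{\frac{1}{6 - 7}} = 1 \frac{1}{\frac{1}{-1}} = 1 \frac{1}{-1} = 1 \left(-1\right) = -1$)
$k{\left(C \right)} = - \frac{887}{296}$ ($k{\left(C \right)} = -3 + \frac{1}{297 - 1} = -3 + \frac{1}{296} = - \frac{887}{296}$)
$\frac{1}{k{\left(P{\left(a{\left(-5,-1 \right)} \right)} \right)}} = \frac{1}{- \frac{887}{296}} = - \frac{296}{887}$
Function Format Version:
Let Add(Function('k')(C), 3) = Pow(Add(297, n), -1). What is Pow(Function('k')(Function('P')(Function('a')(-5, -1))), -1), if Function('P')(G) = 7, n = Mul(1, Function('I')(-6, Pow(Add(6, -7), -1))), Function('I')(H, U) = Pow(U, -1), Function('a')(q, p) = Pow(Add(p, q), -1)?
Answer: Rational(-296, 887) ≈ -0.33371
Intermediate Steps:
n = -1 (n = Mul(1, Pow(Pow(Add(6, -7), -1), -1)) = Mul(1, Pow(Pow(-1, -1), -1)) = Mul(1, Pow(-1, -1)) = Mul(1, -1) = -1)
Function('k')(C) = Rational(-887, 296) (Function('k')(C) = Add(-3, Pow(Add(297, -1), -1)) = Add(-3, Pow(296, -1)) = Add(-3, Rational(1, 296)) = Rational(-887, 296))
Pow(Function('k')(Function('P')(Function('a')(-5, -1))), -1) = Pow(Rational(-887, 296), -1) = Rational(-296, 887)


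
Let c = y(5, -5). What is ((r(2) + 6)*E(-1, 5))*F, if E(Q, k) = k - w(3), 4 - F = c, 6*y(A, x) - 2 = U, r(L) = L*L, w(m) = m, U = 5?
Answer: 170/3 ≈ 56.667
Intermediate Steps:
r(L) = L**2
y(A, x) = 7/6 (y(A, x) = 1/3 + (1/6)*5 = 1/3 + 5/6 = 7/6)
c = 7/6 ≈ 1.1667
F = 17/6 (F = 4 - 1*7/6 = 4 - 7/6 = 17/6 ≈ 2.8333)
E(Q, k) = -3 + k (E(Q, k) = k - 1*3 = k - 3 = -3 + k)
((r(2) + 6)*E(-1, 5))*F = ((2**2 + 6)*(-3 + 5))*(17/6) = ((4 + 6)*2)*(17/6) = (10*2)*(17/6) = 20*(17/6) = 170/3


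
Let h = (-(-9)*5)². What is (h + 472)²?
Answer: 6235009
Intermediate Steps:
h = 2025 (h = (-1*(-45))² = 45² = 2025)
(h + 472)² = (2025 + 472)² = 2497² = 6235009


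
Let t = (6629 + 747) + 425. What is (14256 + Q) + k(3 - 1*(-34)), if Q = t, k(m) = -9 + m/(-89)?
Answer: 1962235/89 ≈ 22048.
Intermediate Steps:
k(m) = -9 - m/89 (k(m) = -9 + m*(-1/89) = -9 - m/89)
t = 7801 (t = 7376 + 425 = 7801)
Q = 7801
(14256 + Q) + k(3 - 1*(-34)) = (14256 + 7801) + (-9 - (3 - 1*(-34))/89) = 22057 + (-9 - (3 + 34)/89) = 22057 + (-9 - 1/89*37) = 22057 + (-9 - 37/89) = 22057 - 838/89 = 1962235/89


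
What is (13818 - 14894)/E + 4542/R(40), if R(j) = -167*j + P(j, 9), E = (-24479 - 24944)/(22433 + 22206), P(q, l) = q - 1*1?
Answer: 318753137258/328218143 ≈ 971.16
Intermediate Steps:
P(q, l) = -1 + q (P(q, l) = q - 1 = -1 + q)
E = -49423/44639 ≈ -1.1072
R(j) = -1 - 166*j (R(j) = -167*j + (-1 + j) = -1 - 166*j)
(13818 - 14894)/E + 4542/R(40) = (13818 - 14894)/(-49423/44639) + 4542/(-1 - 166*40) = -1076*(-44639/49423) + 4542/(-1 - 6640) = 48031564/49423 + 4542/(-6641) = 48031564/49423 + 4542*(-1/6641) = 48031564/49423 - 4542/6641 = 318753137258/328218143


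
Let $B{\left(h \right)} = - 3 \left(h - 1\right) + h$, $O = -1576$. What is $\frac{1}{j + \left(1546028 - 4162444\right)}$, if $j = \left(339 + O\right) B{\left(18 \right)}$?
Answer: $- \frac{1}{2575595} \approx -3.8826 \cdot 10^{-7}$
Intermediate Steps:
$B{\left(h \right)} = 3 - 2 h$ ($B{\left(h \right)} = - 3 \left(-1 + h\right) + h = \left(3 - 3 h\right) + h = 3 - 2 h$)
$j = 40821$ ($j = \left(339 - 1576\right) \left(3 - 36\right) = - 1237 \left(3 - 36\right) = \left(-1237\right) \left(-33\right) = 40821$)
$\frac{1}{j + \left(1546028 - 4162444\right)} = \frac{1}{40821 + \left(1546028 - 4162444\right)} = \frac{1}{40821 - 2616416} = \frac{1}{-2575595} = - \frac{1}{2575595}$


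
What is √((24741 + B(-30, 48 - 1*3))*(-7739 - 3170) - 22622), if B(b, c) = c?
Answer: 2*I*√67603274 ≈ 16444.0*I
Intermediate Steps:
√((24741 + B(-30, 48 - 1*3))*(-7739 - 3170) - 22622) = √((24741 + (48 - 1*3))*(-7739 - 3170) - 22622) = √((24741 + (48 - 3))*(-10909) - 22622) = √((24741 + 45)*(-10909) - 22622) = √(24786*(-10909) - 22622) = √(-270390474 - 22622) = √(-270413096) = 2*I*√67603274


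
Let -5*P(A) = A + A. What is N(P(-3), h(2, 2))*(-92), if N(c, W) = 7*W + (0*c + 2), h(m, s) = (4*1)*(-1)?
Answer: 2392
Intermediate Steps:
h(m, s) = -4 (h(m, s) = 4*(-1) = -4)
P(A) = -2*A/5 (P(A) = -(A + A)/5 = -2*A/5)
N(c, W) = 2 + 7*W (N(c, W) = 7*W + (0 + 2) = 7*W + 2 = 2 + 7*W)
N(P(-3), h(2, 2))*(-92) = (2 + 7*(-4))*(-92) = (2 - 28)*(-92) = -26*(-92) = 2392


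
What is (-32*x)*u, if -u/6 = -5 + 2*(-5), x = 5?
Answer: -14400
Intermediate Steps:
u = 90 (u = -6*(-5 + 2*(-5)) = -6*(-5 - 10) = -6*(-15) = 90)
(-32*x)*u = -32*5*90 = -160*90 = -14400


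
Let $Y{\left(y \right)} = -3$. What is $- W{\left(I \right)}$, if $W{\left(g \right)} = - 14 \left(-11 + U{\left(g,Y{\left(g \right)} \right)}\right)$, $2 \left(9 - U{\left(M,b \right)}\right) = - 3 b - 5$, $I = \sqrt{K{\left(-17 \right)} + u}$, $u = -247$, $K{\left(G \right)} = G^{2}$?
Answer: $-56$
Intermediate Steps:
$I = \sqrt{42}$ ($I = \sqrt{\left(-17\right)^{2} - 247} = \sqrt{289 - 247} = \sqrt{42} \approx 6.4807$)
$U{\left(M,b \right)} = \frac{23}{2} + \frac{3 b}{2}$ ($U{\left(M,b \right)} = 9 - \frac{- 3 b - 5}{2} = 9 - \frac{-5 - 3 b}{2} = 9 + \left(\frac{5}{2} + \frac{3 b}{2}\right) = \frac{23}{2} + \frac{3 b}{2}$)
$W{\left(g \right)} = 56$ ($W{\left(g \right)} = - 14 \left(-11 + \left(\frac{23}{2} + \frac{3}{2} \left(-3\right)\right)\right) = - 14 \left(-11 + \left(\frac{23}{2} - \frac{9}{2}\right)\right) = - 14 \left(-11 + 7\right) = \left(-14\right) \left(-4\right) = 56$)
$- W{\left(I \right)} = \left(-1\right) 56 = -56$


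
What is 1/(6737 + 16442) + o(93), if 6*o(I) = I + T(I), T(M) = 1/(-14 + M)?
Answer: 85159883/5493423 ≈ 15.502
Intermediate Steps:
o(I) = I/6 + 1/(6*(-14 + I)) (o(I) = (I + 1/(-14 + I))/6 = I/6 + 1/(6*(-14 + I)))
1/(6737 + 16442) + o(93) = 1/(6737 + 16442) + (1 + 93*(-14 + 93))/(6*(-14 + 93)) = 1/23179 + (⅙)*(1 + 93*79)/79 = 1/23179 + (⅙)*(1/79)*(1 + 7347) = 1/23179 + (⅙)*(1/79)*7348 = 1/23179 + 3674/237 = 85159883/5493423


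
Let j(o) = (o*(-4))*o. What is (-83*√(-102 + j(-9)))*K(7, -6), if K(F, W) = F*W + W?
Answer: 3984*I*√426 ≈ 82229.0*I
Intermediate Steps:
j(o) = -4*o² (j(o) = (-4*o)*o = -4*o²)
K(F, W) = W + F*W
(-83*√(-102 + j(-9)))*K(7, -6) = (-83*√(-102 - 4*(-9)²))*(-6*(1 + 7)) = (-83*√(-102 - 4*81))*(-6*8) = -83*√(-102 - 324)*(-48) = -83*I*√426*(-48) = 3984*I*√426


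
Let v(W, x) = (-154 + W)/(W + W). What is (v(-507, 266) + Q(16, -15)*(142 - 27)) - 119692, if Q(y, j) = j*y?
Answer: -149353427/1014 ≈ -1.4729e+5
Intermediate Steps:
v(W, x) = (-154 + W)/(2*W) (v(W, x) = (-154 + W)/((2*W)) = (-154 + W)*(1/(2*W)) = (-154 + W)/(2*W))
(v(-507, 266) + Q(16, -15)*(142 - 27)) - 119692 = ((½)*(-154 - 507)/(-507) + (-15*16)*(142 - 27)) - 119692 = ((½)*(-1/507)*(-661) - 240*115) - 119692 = (661/1014 - 27600) - 119692 = -27985739/1014 - 119692 = -149353427/1014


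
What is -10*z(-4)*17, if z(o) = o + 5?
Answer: -170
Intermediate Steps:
z(o) = 5 + o
-10*z(-4)*17 = -10*(5 - 4)*17 = -10*1*17 = -10*17 = -170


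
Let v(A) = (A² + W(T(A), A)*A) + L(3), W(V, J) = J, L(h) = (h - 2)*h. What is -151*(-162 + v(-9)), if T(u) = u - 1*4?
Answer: -453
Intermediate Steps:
T(u) = -4 + u (T(u) = u - 4 = -4 + u)
L(h) = h*(-2 + h) (L(h) = (-2 + h)*h = h*(-2 + h))
v(A) = 3 + 2*A² (v(A) = (A² + A*A) + 3*(-2 + 3) = (A² + A²) + 3*1 = 2*A² + 3 = 3 + 2*A²)
-151*(-162 + v(-9)) = -151*(-162 + (3 + 2*(-9)²)) = -151*(-162 + (3 + 2*81)) = -151*(-162 + (3 + 162)) = -151*(-162 + 165) = -151*3 = -453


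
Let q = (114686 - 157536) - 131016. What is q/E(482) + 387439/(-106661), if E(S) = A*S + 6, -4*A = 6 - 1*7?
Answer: -3380678629/2453203 ≈ -1378.1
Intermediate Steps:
A = ¼ (A = -(6 - 1*7)/4 = -(6 - 7)/4 = -¼*(-1) = ¼ ≈ 0.25000)
E(S) = 6 + S/4 (E(S) = S/4 + 6 = 6 + S/4)
q = -173866 (q = -42850 - 131016 = -173866)
q/E(482) + 387439/(-106661) = -173866/(6 + (¼)*482) + 387439/(-106661) = -173866/(6 + 241/2) + 387439*(-1/106661) = -173866/253/2 - 387439/106661 = -173866*2/253 - 387439/106661 = -31612/23 - 387439/106661 = -3380678629/2453203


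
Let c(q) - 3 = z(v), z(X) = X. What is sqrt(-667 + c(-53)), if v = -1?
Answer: I*sqrt(665) ≈ 25.788*I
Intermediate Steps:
c(q) = 2 (c(q) = 3 - 1 = 2)
sqrt(-667 + c(-53)) = sqrt(-667 + 2) = sqrt(-665) = I*sqrt(665)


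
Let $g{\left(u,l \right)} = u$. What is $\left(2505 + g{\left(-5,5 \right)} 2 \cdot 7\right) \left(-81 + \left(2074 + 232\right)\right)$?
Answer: $5417875$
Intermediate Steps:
$\left(2505 + g{\left(-5,5 \right)} 2 \cdot 7\right) \left(-81 + \left(2074 + 232\right)\right) = \left(2505 + \left(-5\right) 2 \cdot 7\right) \left(-81 + \left(2074 + 232\right)\right) = \left(2505 - 70\right) \left(-81 + 2306\right) = \left(2505 - 70\right) 2225 = 2435 \cdot 2225 = 5417875$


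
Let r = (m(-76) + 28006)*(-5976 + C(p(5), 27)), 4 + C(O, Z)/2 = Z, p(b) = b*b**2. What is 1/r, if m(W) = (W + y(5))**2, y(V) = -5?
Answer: -1/204982310 ≈ -4.8785e-9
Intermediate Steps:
p(b) = b**3
m(W) = (-5 + W)**2 (m(W) = (W - 5)**2 = (-5 + W)**2)
C(O, Z) = -8 + 2*Z
r = -204982310 (r = ((-5 - 76)**2 + 28006)*(-5976 + (-8 + 2*27)) = ((-81)**2 + 28006)*(-5976 + (-8 + 54)) = (6561 + 28006)*(-5976 + 46) = 34567*(-5930) = -204982310)
1/r = 1/(-204982310) = -1/204982310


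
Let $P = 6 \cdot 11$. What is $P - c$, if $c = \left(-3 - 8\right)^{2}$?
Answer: $-55$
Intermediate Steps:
$c = 121$ ($c = \left(-11\right)^{2} = 121$)
$P = 66$
$P - c = 66 - 121 = -55$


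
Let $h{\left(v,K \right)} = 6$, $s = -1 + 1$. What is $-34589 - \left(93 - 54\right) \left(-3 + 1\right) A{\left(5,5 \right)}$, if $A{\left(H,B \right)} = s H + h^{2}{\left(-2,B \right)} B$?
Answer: $-20549$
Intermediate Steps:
$s = 0$
$A{\left(H,B \right)} = 36 B$ ($A{\left(H,B \right)} = 0 H + 6^{2} B = 0 + 36 B = 36 B$)
$-34589 - \left(93 - 54\right) \left(-3 + 1\right) A{\left(5,5 \right)} = -34589 - \left(93 - 54\right) \left(-3 + 1\right) 36 \cdot 5 = -34589 - 39 \left(\left(-2\right) 180\right) = -34589 - 39 \left(-360\right) = -34589 - -14040 = -34589 + 14040 = -20549$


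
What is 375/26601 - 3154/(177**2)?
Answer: -24050393/277794243 ≈ -0.086576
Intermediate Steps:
375/26601 - 3154/(177**2) = 375*(1/26601) - 3154/31329 = 125/8867 - 3154*1/31329 = 125/8867 - 3154/31329 = -24050393/277794243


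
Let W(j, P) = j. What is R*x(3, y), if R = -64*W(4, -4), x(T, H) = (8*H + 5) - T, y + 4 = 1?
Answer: 5632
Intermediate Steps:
y = -3 (y = -4 + 1 = -3)
x(T, H) = 5 - T + 8*H (x(T, H) = (5 + 8*H) - T = 5 - T + 8*H)
R = -256 (R = -64*4 = -256)
R*x(3, y) = -256*(5 - 1*3 + 8*(-3)) = -256*(5 - 3 - 24) = -256*(-22) = 5632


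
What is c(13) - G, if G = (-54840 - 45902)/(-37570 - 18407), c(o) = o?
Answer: 626959/55977 ≈ 11.200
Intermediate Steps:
G = 100742/55977 (G = -100742/(-55977) = -100742*(-1/55977) = 100742/55977 ≈ 1.7997)
c(13) - G = 13 - 1*100742/55977 = 13 - 100742/55977 = 626959/55977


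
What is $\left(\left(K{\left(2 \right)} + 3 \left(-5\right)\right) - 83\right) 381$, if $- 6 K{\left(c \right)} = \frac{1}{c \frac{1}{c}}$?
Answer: $- \frac{74803}{2} \approx -37402.0$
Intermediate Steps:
$K{\left(c \right)} = - \frac{1}{6}$ ($K{\left(c \right)} = - \frac{1}{6 \frac{c}{c}} = - \frac{1}{6 \cdot 1} = \left(- \frac{1}{6}\right) 1 = - \frac{1}{6}$)
$\left(\left(K{\left(2 \right)} + 3 \left(-5\right)\right) - 83\right) 381 = \left(\left(- \frac{1}{6} + 3 \left(-5\right)\right) - 83\right) 381 = \left(\left(- \frac{1}{6} - 15\right) - 83\right) 381 = \left(- \frac{91}{6} - 83\right) 381 = \left(- \frac{589}{6}\right) 381 = - \frac{74803}{2}$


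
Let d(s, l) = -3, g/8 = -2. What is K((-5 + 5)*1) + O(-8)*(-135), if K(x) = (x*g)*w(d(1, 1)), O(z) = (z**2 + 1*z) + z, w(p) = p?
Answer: -6480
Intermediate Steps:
g = -16 (g = 8*(-2) = -16)
O(z) = z**2 + 2*z (O(z) = (z**2 + z) + z = (z + z**2) + z = z**2 + 2*z)
K(x) = 48*x (K(x) = (x*(-16))*(-3) = -16*x*(-3) = 48*x)
K((-5 + 5)*1) + O(-8)*(-135) = 48*((-5 + 5)*1) - 8*(2 - 8)*(-135) = 48*(0*1) - 8*(-6)*(-135) = 48*0 + 48*(-135) = 0 - 6480 = -6480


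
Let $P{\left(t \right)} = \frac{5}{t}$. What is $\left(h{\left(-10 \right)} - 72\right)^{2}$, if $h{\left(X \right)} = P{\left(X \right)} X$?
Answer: $4489$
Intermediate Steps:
$h{\left(X \right)} = 5$ ($h{\left(X \right)} = \frac{5}{X} X = 5$)
$\left(h{\left(-10 \right)} - 72\right)^{2} = \left(5 - 72\right)^{2} = \left(-67\right)^{2} = 4489$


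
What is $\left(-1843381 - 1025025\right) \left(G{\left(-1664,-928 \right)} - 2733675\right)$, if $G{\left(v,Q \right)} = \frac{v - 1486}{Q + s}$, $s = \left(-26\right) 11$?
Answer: $\frac{4759658373894900}{607} \approx 7.8413 \cdot 10^{12}$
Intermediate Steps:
$s = -286$
$G{\left(v,Q \right)} = \frac{-1486 + v}{-286 + Q}$ ($G{\left(v,Q \right)} = \frac{v - 1486}{Q - 286} = \frac{-1486 + v}{-286 + Q}$)
$\left(-1843381 - 1025025\right) \left(G{\left(-1664,-928 \right)} - 2733675\right) = \left(-1843381 - 1025025\right) \left(\frac{-1486 - 1664}{-286 - 928} - 2733675\right) = \left(-1843381 - 1025025\right) \left(\frac{1}{-1214} \left(-3150\right) - 2733675\right) = - 2868406 \left(\left(- \frac{1}{1214}\right) \left(-3150\right) - 2733675\right) = - 2868406 \left(\frac{1575}{607} - 2733675\right) = \left(-2868406\right) \left(- \frac{1659339150}{607}\right) = \frac{4759658373894900}{607}$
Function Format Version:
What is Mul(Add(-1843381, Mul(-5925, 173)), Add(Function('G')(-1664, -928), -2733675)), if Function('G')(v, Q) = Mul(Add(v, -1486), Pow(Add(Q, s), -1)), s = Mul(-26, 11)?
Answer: Rational(4759658373894900, 607) ≈ 7.8413e+12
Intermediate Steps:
s = -286
Function('G')(v, Q) = Mul(Pow(Add(-286, Q), -1), Add(-1486, v)) (Function('G')(v, Q) = Mul(Add(v, -1486), Pow(Add(Q, -286), -1)) = Mul(Add(-1486, v), Pow(Add(-286, Q), -1)) = Mul(Pow(Add(-286, Q), -1), Add(-1486, v)))
Mul(Add(-1843381, Mul(-5925, 173)), Add(Function('G')(-1664, -928), -2733675)) = Mul(Add(-1843381, Mul(-5925, 173)), Add(Mul(Pow(Add(-286, -928), -1), Add(-1486, -1664)), -2733675)) = Mul(Add(-1843381, -1025025), Add(Mul(Pow(-1214, -1), -3150), -2733675)) = Mul(-2868406, Add(Mul(Rational(-1, 1214), -3150), -2733675)) = Mul(-2868406, Add(Rational(1575, 607), -2733675)) = Mul(-2868406, Rational(-1659339150, 607)) = Rational(4759658373894900, 607)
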